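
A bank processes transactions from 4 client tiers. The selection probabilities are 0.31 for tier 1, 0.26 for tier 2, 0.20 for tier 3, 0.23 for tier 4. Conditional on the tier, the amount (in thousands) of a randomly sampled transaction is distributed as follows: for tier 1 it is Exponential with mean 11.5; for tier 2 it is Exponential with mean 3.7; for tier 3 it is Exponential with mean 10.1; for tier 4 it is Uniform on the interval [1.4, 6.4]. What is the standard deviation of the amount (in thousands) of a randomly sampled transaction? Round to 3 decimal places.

Per component, 1: μ=11.5, E[X²]=264.5; 2: μ=3.7, E[X²]=27.38; 3: μ=10.1, E[X²]=204.02; 4: μ=3.9, E[X²]=17.2933.
E[X] = 0.31·11.5 + 0.26·3.7 + 0.2·10.1 + 0.23·3.9 = 7.444.
E[X²] = 0.31·264.5 + 0.26·27.38 + 0.2·204.02 + 0.23·17.2933 = 133.895.
Var(X) = E[X²] − (E[X])² = 133.895 − 55.4131 = 78.4821.
SD(X) = √78.4821 = 8.85901.

8.859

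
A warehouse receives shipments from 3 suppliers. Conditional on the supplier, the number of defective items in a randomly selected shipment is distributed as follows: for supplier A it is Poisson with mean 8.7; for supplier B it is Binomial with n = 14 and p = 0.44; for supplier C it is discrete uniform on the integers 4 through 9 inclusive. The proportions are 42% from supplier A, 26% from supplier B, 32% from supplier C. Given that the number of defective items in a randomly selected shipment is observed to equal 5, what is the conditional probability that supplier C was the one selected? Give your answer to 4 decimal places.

Likelihoods P(X=5 | ·): A: 0.0691915; B: 0.178821; C: 0.166667.
Posterior ∝ prior × likelihood. Numerator for C: 0.32·0.166667 = 0.0533333.
Normalizing constant: 0.42·0.0691915 + 0.26·0.178821 + 0.32·0.166667 = 0.128887.
P(C | observation) = 0.0533333 / 0.128887 = 0.413798.

0.4138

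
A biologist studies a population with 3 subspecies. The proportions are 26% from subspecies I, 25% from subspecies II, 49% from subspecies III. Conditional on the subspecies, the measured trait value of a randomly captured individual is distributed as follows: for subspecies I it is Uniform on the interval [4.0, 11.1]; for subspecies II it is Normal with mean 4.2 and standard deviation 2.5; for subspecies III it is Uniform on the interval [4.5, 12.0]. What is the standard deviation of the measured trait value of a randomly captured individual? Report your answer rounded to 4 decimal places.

Per component, I: μ=7.55, E[X²]=61.2033; II: μ=4.2, E[X²]=23.89; III: μ=8.25, E[X²]=72.75.
E[X] = 0.26·7.55 + 0.25·4.2 + 0.49·8.25 = 7.0555.
E[X²] = 0.26·61.2033 + 0.25·23.89 + 0.49·72.75 = 57.5329.
Var(X) = E[X²] − (E[X])² = 57.5329 − 49.7801 = 7.75279.
SD(X) = √7.75279 = 2.78438.

2.7844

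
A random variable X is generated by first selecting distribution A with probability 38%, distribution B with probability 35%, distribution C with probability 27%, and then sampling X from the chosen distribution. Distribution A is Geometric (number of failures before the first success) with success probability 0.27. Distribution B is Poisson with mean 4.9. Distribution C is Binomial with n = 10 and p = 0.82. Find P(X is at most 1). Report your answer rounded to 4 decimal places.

Conditional on each component, P(X ≤ 1): A: 0.4671; B: 0.0439348; C: 1.66225e-06.
By total probability, P(X ≤ 1) = 0.38·0.4671 + 0.35·0.0439348 + 0.27·1.66225e-06 = 0.192876.

0.1929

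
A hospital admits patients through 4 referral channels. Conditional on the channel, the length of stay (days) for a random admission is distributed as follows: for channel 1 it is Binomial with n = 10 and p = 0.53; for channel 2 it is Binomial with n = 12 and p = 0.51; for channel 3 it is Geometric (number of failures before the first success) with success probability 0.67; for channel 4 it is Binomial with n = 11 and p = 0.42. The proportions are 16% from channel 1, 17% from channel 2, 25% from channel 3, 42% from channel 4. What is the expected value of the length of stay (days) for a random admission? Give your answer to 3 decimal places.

Component means — 1: 5.3; 2: 6.12; 3: 0.492537; 4: 4.62.
E[X] = 0.16·5.3 + 0.17·6.12 + 0.25·0.492537 + 0.42·4.62 = 3.95193.

3.952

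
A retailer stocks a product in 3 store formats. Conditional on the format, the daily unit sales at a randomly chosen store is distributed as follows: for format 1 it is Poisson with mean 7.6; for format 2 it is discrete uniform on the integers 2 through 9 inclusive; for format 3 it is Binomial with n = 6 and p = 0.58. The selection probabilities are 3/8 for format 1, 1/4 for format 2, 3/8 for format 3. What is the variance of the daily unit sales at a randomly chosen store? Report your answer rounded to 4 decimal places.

7.8936

Per component, 1: μ=7.6, E[X²]=65.36; 2: μ=5.5, E[X²]=35.5; 3: μ=3.48, E[X²]=13.572.
E[X] = 0.375·7.6 + 0.25·5.5 + 0.375·3.48 = 5.53.
E[X²] = 0.375·65.36 + 0.25·35.5 + 0.375·13.572 = 38.4745.
Var(X) = E[X²] − (E[X])² = 38.4745 − 30.5809 = 7.8936.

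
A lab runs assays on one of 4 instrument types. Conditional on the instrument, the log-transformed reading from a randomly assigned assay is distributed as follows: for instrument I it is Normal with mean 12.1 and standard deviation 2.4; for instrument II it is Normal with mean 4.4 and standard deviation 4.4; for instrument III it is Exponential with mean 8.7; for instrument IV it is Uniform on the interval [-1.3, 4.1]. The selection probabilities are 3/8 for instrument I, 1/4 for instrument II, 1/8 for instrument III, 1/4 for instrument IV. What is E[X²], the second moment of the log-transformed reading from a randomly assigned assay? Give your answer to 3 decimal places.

86.764

For each component E[X²] = Var + (mean)², giving I: 152.17; II: 38.72; III: 151.38; IV: 4.39.
Overall E[X²] = 0.375·152.17 + 0.25·38.72 + 0.125·151.38 + 0.25·4.39 = 86.7638.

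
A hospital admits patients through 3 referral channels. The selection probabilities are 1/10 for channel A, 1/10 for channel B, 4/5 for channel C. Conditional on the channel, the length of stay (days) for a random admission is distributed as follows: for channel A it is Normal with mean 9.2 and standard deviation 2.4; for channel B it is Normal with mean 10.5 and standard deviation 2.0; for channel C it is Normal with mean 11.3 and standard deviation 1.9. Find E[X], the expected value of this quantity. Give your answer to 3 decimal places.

Component means — A: 9.2; B: 10.5; C: 11.3.
E[X] = 0.1·9.2 + 0.1·10.5 + 0.8·11.3 = 11.01.

11.010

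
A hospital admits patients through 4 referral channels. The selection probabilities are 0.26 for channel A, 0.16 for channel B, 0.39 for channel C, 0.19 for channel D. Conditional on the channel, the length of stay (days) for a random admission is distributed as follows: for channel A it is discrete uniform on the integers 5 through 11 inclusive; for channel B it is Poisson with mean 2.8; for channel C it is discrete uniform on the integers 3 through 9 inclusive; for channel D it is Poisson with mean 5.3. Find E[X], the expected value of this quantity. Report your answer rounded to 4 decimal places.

Component means — A: 8; B: 2.8; C: 6; D: 5.3.
E[X] = 0.26·8 + 0.16·2.8 + 0.39·6 + 0.19·5.3 = 5.875.

5.8750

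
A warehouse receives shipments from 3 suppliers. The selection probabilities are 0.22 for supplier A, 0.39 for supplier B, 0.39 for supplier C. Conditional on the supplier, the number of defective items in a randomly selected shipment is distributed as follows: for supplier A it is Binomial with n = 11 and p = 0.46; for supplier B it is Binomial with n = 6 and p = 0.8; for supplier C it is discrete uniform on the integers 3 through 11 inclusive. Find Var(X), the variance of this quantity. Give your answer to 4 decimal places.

4.6404

Per component, A: μ=5.06, E[X²]=28.336; B: μ=4.8, E[X²]=24; C: μ=7, E[X²]=55.6667.
E[X] = 0.22·5.06 + 0.39·4.8 + 0.39·7 = 5.7152.
E[X²] = 0.22·28.336 + 0.39·24 + 0.39·55.6667 = 37.3039.
Var(X) = E[X²] − (E[X])² = 37.3039 − 32.6635 = 4.64041.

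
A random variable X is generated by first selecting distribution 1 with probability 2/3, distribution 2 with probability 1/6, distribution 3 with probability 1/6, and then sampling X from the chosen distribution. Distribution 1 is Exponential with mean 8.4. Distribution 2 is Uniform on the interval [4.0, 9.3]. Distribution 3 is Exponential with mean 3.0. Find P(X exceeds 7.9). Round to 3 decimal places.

Conditional on each component, P(X > 7.9): 1: 0.390442; 2: 0.264151; 3: 0.0718386.
By total probability, P(X > 7.9) = 0.666667·0.390442 + 0.166667·0.264151 + 0.166667·0.0718386 = 0.316293.

0.316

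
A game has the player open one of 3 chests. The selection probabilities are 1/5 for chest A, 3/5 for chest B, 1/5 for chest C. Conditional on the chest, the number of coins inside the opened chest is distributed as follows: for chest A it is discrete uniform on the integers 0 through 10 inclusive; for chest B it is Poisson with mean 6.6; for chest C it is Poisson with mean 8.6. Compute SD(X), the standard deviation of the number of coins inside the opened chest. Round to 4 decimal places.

Per component, A: μ=5, E[X²]=35; B: μ=6.6, E[X²]=50.16; C: μ=8.6, E[X²]=82.56.
E[X] = 0.2·5 + 0.6·6.6 + 0.2·8.6 = 6.68.
E[X²] = 0.2·35 + 0.6·50.16 + 0.2·82.56 = 53.608.
Var(X) = E[X²] − (E[X])² = 53.608 − 44.6224 = 8.9856.
SD(X) = √8.9856 = 2.9976.

2.9976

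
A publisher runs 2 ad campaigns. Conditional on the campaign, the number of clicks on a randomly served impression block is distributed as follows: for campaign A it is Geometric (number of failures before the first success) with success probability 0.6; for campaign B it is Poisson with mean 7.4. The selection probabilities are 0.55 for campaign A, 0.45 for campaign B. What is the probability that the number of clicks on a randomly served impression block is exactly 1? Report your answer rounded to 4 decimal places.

0.1340

Conditional on each campaign, P(X = 1): A: 0.24; B: 0.00452327.
By total probability, P(X = 1) = 0.55·0.24 + 0.45·0.00452327 = 0.134035.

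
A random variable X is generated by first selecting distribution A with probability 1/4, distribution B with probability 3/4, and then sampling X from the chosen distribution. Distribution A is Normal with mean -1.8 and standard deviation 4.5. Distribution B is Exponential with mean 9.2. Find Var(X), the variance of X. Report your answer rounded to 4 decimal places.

Per component, A: μ=-1.8, E[X²]=23.49; B: μ=9.2, E[X²]=169.28.
E[X] = 0.25·-1.8 + 0.75·9.2 = 6.45.
E[X²] = 0.25·23.49 + 0.75·169.28 = 132.832.
Var(X) = E[X²] − (E[X])² = 132.832 − 41.6025 = 91.23.

91.2300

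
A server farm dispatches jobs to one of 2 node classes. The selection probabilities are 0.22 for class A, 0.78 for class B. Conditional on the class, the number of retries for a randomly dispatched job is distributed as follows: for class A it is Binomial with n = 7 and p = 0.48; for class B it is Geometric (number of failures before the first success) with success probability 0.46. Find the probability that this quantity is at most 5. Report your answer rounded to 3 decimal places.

Conditional on each class, P(X ≤ 5): A: 0.94961; B: 0.975205.
By total probability, P(X ≤ 5) = 0.22·0.94961 + 0.78·0.975205 = 0.969574.

0.970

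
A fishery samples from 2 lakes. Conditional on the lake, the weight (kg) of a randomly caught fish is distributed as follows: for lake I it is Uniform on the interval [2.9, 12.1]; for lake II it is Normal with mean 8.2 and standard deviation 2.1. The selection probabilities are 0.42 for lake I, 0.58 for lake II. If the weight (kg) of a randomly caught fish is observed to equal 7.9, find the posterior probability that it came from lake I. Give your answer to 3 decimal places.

0.295

Likelihoods f(7.9 | ·): I: 0.108696; II: 0.188044.
Posterior ∝ prior × likelihood. Numerator for I: 0.42·0.108696 = 0.0456522.
Normalizing constant: 0.42·0.108696 + 0.58·0.188044 = 0.154718.
P(I | observation) = 0.0456522 / 0.154718 = 0.295068.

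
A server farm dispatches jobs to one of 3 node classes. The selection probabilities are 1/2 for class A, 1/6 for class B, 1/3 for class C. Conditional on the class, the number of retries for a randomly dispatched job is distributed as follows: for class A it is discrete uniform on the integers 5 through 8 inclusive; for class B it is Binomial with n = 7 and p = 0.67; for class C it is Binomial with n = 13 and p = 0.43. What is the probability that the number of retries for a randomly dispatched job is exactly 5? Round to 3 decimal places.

0.247

Conditional on each class, P(X = 5): A: 0.25; B: 0.30876; C: 0.210824.
By total probability, P(X = 5) = 0.5·0.25 + 0.166667·0.30876 + 0.333333·0.210824 = 0.246735.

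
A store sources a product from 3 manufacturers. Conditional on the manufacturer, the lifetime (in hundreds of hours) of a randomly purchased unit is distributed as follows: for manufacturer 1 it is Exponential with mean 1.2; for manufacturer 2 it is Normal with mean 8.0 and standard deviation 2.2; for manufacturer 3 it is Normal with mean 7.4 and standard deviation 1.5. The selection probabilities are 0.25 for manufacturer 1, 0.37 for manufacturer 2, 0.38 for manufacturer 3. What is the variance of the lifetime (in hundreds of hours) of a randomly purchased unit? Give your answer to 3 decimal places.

10.985

Per component, 1: μ=1.2, E[X²]=2.88; 2: μ=8, E[X²]=68.84; 3: μ=7.4, E[X²]=57.01.
E[X] = 0.25·1.2 + 0.37·8 + 0.38·7.4 = 6.072.
E[X²] = 0.25·2.88 + 0.37·68.84 + 0.38·57.01 = 47.8546.
Var(X) = E[X²] − (E[X])² = 47.8546 − 36.8692 = 10.9854.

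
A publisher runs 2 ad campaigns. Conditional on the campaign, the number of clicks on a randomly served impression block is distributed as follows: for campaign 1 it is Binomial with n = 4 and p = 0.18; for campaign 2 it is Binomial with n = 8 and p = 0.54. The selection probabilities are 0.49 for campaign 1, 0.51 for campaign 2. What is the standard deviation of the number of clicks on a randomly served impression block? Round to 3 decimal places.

Per component, 1: μ=0.72, E[X²]=1.1088; 2: μ=4.32, E[X²]=20.6496.
E[X] = 0.49·0.72 + 0.51·4.32 = 2.556.
E[X²] = 0.49·1.1088 + 0.51·20.6496 = 11.0746.
Var(X) = E[X²] − (E[X])² = 11.0746 − 6.53314 = 4.54147.
SD(X) = √4.54147 = 2.13107.

2.131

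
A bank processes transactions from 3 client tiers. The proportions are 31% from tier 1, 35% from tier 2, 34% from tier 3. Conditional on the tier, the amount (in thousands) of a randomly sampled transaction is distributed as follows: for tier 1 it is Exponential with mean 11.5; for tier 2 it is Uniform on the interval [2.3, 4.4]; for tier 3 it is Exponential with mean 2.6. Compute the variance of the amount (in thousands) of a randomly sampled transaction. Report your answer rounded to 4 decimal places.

Per component, 1: μ=11.5, E[X²]=264.5; 2: μ=3.35, E[X²]=11.59; 3: μ=2.6, E[X²]=13.52.
E[X] = 0.31·11.5 + 0.35·3.35 + 0.34·2.6 = 5.6215.
E[X²] = 0.31·264.5 + 0.35·11.59 + 0.34·13.52 = 90.6483.
Var(X) = E[X²] − (E[X])² = 90.6483 − 31.6013 = 59.047.

59.0470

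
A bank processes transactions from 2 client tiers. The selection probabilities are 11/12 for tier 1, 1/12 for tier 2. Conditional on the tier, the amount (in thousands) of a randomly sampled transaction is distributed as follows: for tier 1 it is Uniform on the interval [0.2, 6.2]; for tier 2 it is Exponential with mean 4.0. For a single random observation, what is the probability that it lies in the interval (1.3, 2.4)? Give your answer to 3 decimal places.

0.183

Conditional on each tier, P(1.3 < X < 2.4): 1: 0.183333; 2: 0.173716.
By total probability, P(1.3 < X < 2.4) = 0.916667·0.183333 + 0.0833333·0.173716 = 0.182532.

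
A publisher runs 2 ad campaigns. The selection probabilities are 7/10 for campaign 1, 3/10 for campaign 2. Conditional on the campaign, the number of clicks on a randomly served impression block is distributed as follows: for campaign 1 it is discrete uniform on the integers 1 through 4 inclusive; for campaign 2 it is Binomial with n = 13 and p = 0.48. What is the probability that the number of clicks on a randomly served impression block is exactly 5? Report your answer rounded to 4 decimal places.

Conditional on each campaign, P(X = 5): 1: 0; 2: 0.175312.
By total probability, P(X = 5) = 0.7·0 + 0.3·0.175312 = 0.0525936.

0.0526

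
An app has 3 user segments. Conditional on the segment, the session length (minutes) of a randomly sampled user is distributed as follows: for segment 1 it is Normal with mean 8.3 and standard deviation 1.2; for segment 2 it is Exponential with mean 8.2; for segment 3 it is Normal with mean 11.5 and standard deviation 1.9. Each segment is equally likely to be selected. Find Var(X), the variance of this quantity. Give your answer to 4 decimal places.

Per component, 1: μ=8.3, E[X²]=70.33; 2: μ=8.2, E[X²]=134.48; 3: μ=11.5, E[X²]=135.86.
E[X] = 0.333333·8.3 + 0.333333·8.2 + 0.333333·11.5 = 9.33333.
E[X²] = 0.333333·70.33 + 0.333333·134.48 + 0.333333·135.86 = 113.557.
Var(X) = E[X²] − (E[X])² = 113.557 − 87.1111 = 26.4456.

26.4456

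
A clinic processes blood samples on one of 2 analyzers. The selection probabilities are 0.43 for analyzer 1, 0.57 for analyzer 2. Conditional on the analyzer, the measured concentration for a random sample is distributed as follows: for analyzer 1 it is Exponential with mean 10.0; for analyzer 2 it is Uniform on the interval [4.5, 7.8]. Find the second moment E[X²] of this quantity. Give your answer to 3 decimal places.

108.076

For each component E[X²] = Var + (mean)², giving 1: 200; 2: 38.73.
Overall E[X²] = 0.43·200 + 0.57·38.73 = 108.076.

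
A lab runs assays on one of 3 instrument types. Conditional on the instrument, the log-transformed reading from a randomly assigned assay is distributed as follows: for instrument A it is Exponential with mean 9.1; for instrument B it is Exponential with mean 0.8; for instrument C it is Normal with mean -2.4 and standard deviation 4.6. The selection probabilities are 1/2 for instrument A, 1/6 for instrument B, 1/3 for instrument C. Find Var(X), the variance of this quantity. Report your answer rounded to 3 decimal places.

Per component, A: μ=9.1, E[X²]=165.62; B: μ=0.8, E[X²]=1.28; C: μ=-2.4, E[X²]=26.92.
E[X] = 0.5·9.1 + 0.166667·0.8 + 0.333333·-2.4 = 3.88333.
E[X²] = 0.5·165.62 + 0.166667·1.28 + 0.333333·26.92 = 91.9967.
Var(X) = E[X²] − (E[X])² = 91.9967 − 15.0803 = 76.9164.

76.916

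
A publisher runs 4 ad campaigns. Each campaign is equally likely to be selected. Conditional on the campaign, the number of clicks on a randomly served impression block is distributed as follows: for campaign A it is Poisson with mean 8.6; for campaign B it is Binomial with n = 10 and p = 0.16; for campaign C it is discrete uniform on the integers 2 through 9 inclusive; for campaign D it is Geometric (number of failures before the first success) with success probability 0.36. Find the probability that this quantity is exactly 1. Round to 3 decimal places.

Conditional on each campaign, P(X = 1): A: 0.00158331; B: 0.333145; C: 0; D: 0.2304.
By total probability, P(X = 1) = 0.25·0.00158331 + 0.25·0.333145 + 0.25·0 + 0.25·0.2304 = 0.141282.

0.141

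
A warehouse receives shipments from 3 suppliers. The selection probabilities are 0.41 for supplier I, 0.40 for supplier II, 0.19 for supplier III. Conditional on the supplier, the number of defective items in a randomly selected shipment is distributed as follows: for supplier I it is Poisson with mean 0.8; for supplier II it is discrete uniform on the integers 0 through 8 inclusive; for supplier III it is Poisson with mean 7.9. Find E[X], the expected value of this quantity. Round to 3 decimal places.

Component means — I: 0.8; II: 4; III: 7.9.
E[X] = 0.41·0.8 + 0.4·4 + 0.19·7.9 = 3.429.

3.429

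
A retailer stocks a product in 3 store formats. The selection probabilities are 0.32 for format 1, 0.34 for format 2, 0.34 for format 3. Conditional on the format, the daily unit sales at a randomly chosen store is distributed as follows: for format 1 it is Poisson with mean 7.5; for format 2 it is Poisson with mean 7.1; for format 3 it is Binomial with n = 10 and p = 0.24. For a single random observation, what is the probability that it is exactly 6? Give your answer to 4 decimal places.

Conditional on each format, P(X = 6): 1: 0.136718; 2: 0.1468; 3: 0.0133888.
By total probability, P(X = 6) = 0.32·0.136718 + 0.34·0.1468 + 0.34·0.0133888 = 0.0982141.

0.0982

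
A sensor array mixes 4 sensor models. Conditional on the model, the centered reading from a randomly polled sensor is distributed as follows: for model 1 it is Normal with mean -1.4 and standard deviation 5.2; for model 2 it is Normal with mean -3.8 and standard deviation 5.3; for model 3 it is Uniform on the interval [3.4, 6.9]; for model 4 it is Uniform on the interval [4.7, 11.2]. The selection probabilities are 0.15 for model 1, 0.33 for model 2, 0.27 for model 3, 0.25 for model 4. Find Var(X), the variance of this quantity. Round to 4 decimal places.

Per component, 1: μ=-1.4, E[X²]=29; 2: μ=-3.8, E[X²]=42.53; 3: μ=5.15, E[X²]=27.5433; 4: μ=7.95, E[X²]=66.7233.
E[X] = 0.15·-1.4 + 0.33·-3.8 + 0.27·5.15 + 0.25·7.95 = 1.914.
E[X²] = 0.15·29 + 0.33·42.53 + 0.27·27.5433 + 0.25·66.7233 = 42.5024.
Var(X) = E[X²] − (E[X])² = 42.5024 − 3.6634 = 38.839.

38.8390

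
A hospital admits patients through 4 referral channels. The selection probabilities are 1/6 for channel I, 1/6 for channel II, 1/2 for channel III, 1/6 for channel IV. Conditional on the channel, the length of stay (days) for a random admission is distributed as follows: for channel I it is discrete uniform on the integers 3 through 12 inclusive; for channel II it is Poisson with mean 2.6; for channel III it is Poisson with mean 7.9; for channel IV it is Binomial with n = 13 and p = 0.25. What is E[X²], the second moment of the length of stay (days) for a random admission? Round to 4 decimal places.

For each component E[X²] = Var + (mean)², giving I: 64.5; II: 9.36; III: 70.31; IV: 13.
Overall E[X²] = 0.166667·64.5 + 0.166667·9.36 + 0.5·70.31 + 0.166667·13 = 49.6317.

49.6317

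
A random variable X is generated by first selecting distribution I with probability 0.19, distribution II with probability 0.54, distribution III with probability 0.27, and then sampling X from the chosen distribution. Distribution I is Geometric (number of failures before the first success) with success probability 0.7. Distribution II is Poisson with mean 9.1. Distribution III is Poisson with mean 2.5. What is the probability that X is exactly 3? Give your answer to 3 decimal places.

0.069

Conditional on each component, P(X = 3): I: 0.0189; II: 0.0140247; III: 0.213763.
By total probability, P(X = 3) = 0.19·0.0189 + 0.54·0.0140247 + 0.27·0.213763 = 0.0688803.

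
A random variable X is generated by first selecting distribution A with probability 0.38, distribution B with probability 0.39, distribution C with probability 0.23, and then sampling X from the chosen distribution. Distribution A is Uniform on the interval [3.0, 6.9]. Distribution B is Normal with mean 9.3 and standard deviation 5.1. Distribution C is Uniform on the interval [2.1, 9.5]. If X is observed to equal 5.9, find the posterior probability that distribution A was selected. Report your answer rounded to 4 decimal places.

Likelihoods f(5.9 | ·): A: 0.25641; B: 0.0626369; C: 0.135135.
Posterior ∝ prior × likelihood. Numerator for A: 0.38·0.25641 = 0.0974359.
Normalizing constant: 0.38·0.25641 + 0.39·0.0626369 + 0.23·0.135135 = 0.152945.
P(A | observation) = 0.0974359 / 0.152945 = 0.637063.

0.6371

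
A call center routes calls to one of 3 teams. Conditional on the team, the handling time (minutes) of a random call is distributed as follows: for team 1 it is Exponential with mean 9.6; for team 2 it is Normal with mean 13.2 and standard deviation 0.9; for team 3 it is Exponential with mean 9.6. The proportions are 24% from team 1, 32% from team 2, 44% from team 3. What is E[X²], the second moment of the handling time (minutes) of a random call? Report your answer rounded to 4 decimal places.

For each component E[X²] = Var + (mean)², giving 1: 184.32; 2: 175.05; 3: 184.32.
Overall E[X²] = 0.24·184.32 + 0.32·175.05 + 0.44·184.32 = 181.354.

181.3536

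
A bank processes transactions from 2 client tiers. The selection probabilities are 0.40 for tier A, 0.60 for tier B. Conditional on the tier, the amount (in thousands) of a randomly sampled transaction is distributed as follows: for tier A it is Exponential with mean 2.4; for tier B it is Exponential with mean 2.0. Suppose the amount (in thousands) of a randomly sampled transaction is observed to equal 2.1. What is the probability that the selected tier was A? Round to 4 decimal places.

0.3982

Likelihoods f(2.1 | ·): A: 0.173693; B: 0.174969.
Posterior ∝ prior × likelihood. Numerator for A: 0.4·0.173693 = 0.069477.
Normalizing constant: 0.4·0.173693 + 0.6·0.174969 = 0.174458.
P(A | observation) = 0.069477 / 0.174458 = 0.398244.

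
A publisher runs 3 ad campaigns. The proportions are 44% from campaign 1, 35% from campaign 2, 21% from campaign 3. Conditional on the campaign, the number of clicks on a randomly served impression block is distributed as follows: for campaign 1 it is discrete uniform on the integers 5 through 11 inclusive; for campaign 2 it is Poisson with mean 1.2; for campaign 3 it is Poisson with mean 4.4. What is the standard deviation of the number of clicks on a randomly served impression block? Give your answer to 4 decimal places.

3.4893

Per component, 1: μ=8, E[X²]=68; 2: μ=1.2, E[X²]=2.64; 3: μ=4.4, E[X²]=23.76.
E[X] = 0.44·8 + 0.35·1.2 + 0.21·4.4 = 4.864.
E[X²] = 0.44·68 + 0.35·2.64 + 0.21·23.76 = 35.8336.
Var(X) = E[X²] − (E[X])² = 35.8336 − 23.6585 = 12.1751.
SD(X) = √12.1751 = 3.48928.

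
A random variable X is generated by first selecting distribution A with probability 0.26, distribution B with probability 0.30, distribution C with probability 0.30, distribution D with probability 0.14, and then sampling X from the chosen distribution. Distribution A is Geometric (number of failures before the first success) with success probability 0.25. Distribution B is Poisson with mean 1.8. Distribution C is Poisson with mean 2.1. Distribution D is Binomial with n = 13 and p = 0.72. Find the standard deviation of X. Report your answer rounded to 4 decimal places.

3.3056

Per component, A: μ=3, E[X²]=21; B: μ=1.8, E[X²]=5.04; C: μ=2.1, E[X²]=6.51; D: μ=9.36, E[X²]=90.2304.
E[X] = 0.26·3 + 0.3·1.8 + 0.3·2.1 + 0.14·9.36 = 3.2604.
E[X²] = 0.26·21 + 0.3·5.04 + 0.3·6.51 + 0.14·90.2304 = 21.5573.
Var(X) = E[X²] − (E[X])² = 21.5573 − 10.6302 = 10.927.
SD(X) = √10.927 = 3.30561.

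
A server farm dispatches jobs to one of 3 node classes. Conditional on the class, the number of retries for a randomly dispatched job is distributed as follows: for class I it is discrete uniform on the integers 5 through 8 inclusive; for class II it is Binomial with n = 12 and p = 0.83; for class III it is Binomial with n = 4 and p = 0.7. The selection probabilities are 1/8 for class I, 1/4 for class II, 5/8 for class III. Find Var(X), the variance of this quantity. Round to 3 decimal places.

Per component, I: μ=6.5, E[X²]=43.5; II: μ=9.96, E[X²]=100.895; III: μ=2.8, E[X²]=8.68.
E[X] = 0.125·6.5 + 0.25·9.96 + 0.625·2.8 = 5.0525.
E[X²] = 0.125·43.5 + 0.25·100.895 + 0.625·8.68 = 36.0862.
Var(X) = E[X²] − (E[X])² = 36.0862 − 25.5278 = 10.5584.

10.558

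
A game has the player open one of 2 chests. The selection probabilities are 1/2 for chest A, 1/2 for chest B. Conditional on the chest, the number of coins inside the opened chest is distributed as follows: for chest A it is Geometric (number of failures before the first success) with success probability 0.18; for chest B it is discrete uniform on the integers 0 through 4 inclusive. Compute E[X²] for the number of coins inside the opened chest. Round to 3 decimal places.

For each component E[X²] = Var + (mean)², giving A: 46.0617; B: 6.
Overall E[X²] = 0.5·46.0617 + 0.5·6 = 26.0309.

26.031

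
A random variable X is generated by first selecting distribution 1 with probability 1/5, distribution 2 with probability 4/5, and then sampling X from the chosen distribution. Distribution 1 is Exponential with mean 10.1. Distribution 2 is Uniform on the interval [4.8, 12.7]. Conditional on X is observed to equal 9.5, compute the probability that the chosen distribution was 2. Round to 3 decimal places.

Likelihoods f(9.5 | ·): 1: 0.0386531; 2: 0.126582.
Posterior ∝ prior × likelihood. Numerator for 2: 0.8·0.126582 = 0.101266.
Normalizing constant: 0.2·0.0386531 + 0.8·0.126582 = 0.108996.
P(2 | observation) = 0.101266 / 0.108996 = 0.929075.

0.929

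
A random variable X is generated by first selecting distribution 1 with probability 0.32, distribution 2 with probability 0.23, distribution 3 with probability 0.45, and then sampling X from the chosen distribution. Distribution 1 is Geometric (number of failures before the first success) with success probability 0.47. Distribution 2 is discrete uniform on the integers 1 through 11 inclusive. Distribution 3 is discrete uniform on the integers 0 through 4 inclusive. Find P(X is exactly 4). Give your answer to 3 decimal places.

Conditional on each component, P(X = 4): 1: 0.0370853; 2: 0.0909091; 3: 0.2.
By total probability, P(X = 4) = 0.32·0.0370853 + 0.23·0.0909091 + 0.45·0.2 = 0.122776.

0.123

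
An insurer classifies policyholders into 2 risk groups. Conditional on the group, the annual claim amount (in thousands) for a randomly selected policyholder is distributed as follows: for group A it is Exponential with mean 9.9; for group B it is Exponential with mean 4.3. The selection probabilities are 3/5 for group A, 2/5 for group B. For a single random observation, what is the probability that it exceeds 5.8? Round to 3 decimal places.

0.438

Conditional on each group, P(X > 5.8): A: 0.556628; B: 0.259542.
By total probability, P(X > 5.8) = 0.6·0.556628 + 0.4·0.259542 = 0.437793.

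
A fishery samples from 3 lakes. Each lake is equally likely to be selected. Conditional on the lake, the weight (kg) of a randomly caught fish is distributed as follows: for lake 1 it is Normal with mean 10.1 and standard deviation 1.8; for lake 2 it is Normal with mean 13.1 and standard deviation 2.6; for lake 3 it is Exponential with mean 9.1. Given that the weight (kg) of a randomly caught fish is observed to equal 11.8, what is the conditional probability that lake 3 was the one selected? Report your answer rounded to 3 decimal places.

0.098

Likelihoods f(11.8 | ·): 1: 0.141889; 2: 0.13541; 3: 0.0300474.
Posterior ∝ prior × likelihood. Numerator for 3: 0.333333·0.0300474 = 0.0100158.
Normalizing constant: 0.333333·0.141889 + 0.333333·0.13541 + 0.333333·0.0300474 = 0.102449.
P(3 | observation) = 0.0100158 / 0.102449 = 0.0977643.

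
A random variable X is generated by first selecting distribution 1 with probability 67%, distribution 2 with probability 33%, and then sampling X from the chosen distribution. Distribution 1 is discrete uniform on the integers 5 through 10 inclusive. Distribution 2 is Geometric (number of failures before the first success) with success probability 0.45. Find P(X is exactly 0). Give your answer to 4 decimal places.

0.1485

Conditional on each component, P(X = 0): 1: 0; 2: 0.45.
By total probability, P(X = 0) = 0.67·0 + 0.33·0.45 = 0.1485.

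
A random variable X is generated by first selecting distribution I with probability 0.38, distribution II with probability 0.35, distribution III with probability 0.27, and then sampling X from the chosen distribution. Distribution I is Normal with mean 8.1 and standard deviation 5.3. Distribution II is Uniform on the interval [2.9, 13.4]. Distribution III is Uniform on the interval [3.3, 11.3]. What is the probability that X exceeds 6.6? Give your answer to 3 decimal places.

Conditional on each component, P(X > 6.6): I: 0.611419; II: 0.647619; III: 0.5875.
By total probability, P(X > 6.6) = 0.38·0.611419 + 0.35·0.647619 + 0.27·0.5875 = 0.617631.

0.618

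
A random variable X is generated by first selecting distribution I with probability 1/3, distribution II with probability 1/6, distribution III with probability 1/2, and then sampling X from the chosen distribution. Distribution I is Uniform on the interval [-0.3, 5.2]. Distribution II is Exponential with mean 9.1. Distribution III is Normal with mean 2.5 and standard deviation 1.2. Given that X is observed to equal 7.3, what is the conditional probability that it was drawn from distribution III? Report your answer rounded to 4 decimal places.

Likelihoods f(7.3 | ·): I: 0; II: 0.0492684; III: 0.000111525.
Posterior ∝ prior × likelihood. Numerator for III: 0.5·0.000111525 = 5.57626e-05.
Normalizing constant: 0.333333·0 + 0.166667·0.0492684 + 0.5·0.000111525 = 0.00826716.
P(III | observation) = 5.57626e-05 / 0.00826716 = 0.00674507.

0.0067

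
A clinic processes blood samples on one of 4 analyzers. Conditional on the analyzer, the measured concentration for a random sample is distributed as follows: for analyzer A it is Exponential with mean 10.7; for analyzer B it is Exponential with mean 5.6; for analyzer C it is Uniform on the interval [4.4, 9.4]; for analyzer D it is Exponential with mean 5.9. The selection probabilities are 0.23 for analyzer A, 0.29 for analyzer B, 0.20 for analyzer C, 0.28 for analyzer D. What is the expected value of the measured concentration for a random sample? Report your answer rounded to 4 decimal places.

Component means — A: 10.7; B: 5.6; C: 6.9; D: 5.9.
E[X] = 0.23·10.7 + 0.29·5.6 + 0.2·6.9 + 0.28·5.9 = 7.117.

7.1170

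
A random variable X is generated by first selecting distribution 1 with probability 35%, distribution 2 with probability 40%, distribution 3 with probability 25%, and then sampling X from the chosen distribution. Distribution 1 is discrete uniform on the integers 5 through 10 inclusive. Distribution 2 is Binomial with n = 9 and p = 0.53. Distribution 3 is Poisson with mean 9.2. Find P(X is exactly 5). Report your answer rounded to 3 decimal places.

0.175

Conditional on each component, P(X = 5): 1: 0.166667; 2: 0.257123; 3: 0.0554943.
By total probability, P(X = 5) = 0.35·0.166667 + 0.4·0.257123 + 0.25·0.0554943 = 0.175056.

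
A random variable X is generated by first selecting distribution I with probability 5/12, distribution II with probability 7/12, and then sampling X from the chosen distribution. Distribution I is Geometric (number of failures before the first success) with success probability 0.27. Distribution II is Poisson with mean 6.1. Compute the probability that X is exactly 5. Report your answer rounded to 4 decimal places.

Conditional on each component, P(X = 5): I: 0.0559729; II: 0.15786.
By total probability, P(X = 5) = 0.416667·0.0559729 + 0.583333·0.15786 = 0.115407.

0.1154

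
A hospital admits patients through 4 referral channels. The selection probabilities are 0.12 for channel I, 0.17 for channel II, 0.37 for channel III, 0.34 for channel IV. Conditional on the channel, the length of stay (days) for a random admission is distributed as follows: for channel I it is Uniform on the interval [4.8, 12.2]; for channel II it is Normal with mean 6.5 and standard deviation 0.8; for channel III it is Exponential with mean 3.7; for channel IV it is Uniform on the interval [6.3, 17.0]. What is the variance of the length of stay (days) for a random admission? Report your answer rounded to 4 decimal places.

20.4520

Per component, I: μ=8.5, E[X²]=76.8133; II: μ=6.5, E[X²]=42.89; III: μ=3.7, E[X²]=27.38; IV: μ=11.65, E[X²]=145.263.
E[X] = 0.12·8.5 + 0.17·6.5 + 0.37·3.7 + 0.34·11.65 = 7.455.
E[X²] = 0.12·76.8133 + 0.17·42.89 + 0.37·27.38 + 0.34·145.263 = 76.029.
Var(X) = E[X²] − (E[X])² = 76.029 − 55.577 = 20.452.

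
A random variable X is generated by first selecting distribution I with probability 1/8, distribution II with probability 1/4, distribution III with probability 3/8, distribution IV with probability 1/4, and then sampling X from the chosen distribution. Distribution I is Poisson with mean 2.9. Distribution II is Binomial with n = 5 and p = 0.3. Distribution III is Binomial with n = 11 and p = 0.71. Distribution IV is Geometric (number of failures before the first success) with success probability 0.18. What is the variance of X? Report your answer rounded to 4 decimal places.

14.3877

Per component, I: μ=2.9, E[X²]=11.31; II: μ=1.5, E[X²]=3.3; III: μ=7.81, E[X²]=63.261; IV: μ=4.55556, E[X²]=46.0617.
E[X] = 0.125·2.9 + 0.25·1.5 + 0.375·7.81 + 0.25·4.55556 = 4.80514.
E[X²] = 0.125·11.31 + 0.25·3.3 + 0.375·63.261 + 0.25·46.0617 = 37.4771.
Var(X) = E[X²] − (E[X])² = 37.4771 − 23.0894 = 14.3877.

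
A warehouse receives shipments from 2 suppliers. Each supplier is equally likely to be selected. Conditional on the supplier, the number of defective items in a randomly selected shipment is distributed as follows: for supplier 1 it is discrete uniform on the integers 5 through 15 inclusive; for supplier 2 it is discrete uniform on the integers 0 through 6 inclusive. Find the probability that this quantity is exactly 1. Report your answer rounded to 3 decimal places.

Conditional on each supplier, P(X = 1): 1: 0; 2: 0.142857.
By total probability, P(X = 1) = 0.5·0 + 0.5·0.142857 = 0.0714286.

0.071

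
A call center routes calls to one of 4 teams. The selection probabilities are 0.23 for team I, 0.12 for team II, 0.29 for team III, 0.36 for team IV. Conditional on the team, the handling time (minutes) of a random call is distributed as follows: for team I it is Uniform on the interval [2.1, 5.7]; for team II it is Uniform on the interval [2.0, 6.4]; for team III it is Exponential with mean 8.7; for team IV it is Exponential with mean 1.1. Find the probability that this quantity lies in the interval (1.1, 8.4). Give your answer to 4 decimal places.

Conditional on each team, P(1.1 < X < 8.4): I: 1; II: 1; III: 0.500444; IV: 0.367397.
By total probability, P(1.1 < X < 8.4) = 0.23·1 + 0.12·1 + 0.29·0.500444 + 0.36·0.367397 = 0.627392.

0.6274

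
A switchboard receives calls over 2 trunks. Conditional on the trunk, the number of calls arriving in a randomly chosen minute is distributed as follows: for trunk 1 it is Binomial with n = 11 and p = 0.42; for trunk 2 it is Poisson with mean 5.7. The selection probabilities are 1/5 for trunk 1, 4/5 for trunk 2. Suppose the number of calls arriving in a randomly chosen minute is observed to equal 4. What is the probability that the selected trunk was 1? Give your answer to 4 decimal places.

0.2781

Likelihoods P(X=4 | ·): 1: 0.226729; 2: 0.147167.
Posterior ∝ prior × likelihood. Numerator for 1: 0.2·0.226729 = 0.0453458.
Normalizing constant: 0.2·0.226729 + 0.8·0.147167 = 0.163079.
P(1 | observation) = 0.0453458 / 0.163079 = 0.27806.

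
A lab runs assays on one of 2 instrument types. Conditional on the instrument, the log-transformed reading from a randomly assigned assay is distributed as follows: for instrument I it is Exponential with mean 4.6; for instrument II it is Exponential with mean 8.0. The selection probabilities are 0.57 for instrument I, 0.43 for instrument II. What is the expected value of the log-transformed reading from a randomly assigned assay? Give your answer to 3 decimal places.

6.062

Component means — I: 4.6; II: 8.
E[X] = 0.57·4.6 + 0.43·8 = 6.062.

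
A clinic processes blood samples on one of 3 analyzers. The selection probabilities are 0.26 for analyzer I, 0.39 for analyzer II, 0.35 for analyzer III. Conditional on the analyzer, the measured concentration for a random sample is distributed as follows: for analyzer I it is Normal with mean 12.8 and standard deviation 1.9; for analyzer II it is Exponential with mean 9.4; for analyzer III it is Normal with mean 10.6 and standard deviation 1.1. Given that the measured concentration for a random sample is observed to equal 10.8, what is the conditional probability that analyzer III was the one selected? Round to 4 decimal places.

0.7371

Likelihoods f(10.8 | ·): I: 0.120656; II: 0.0337206; III: 0.356729.
Posterior ∝ prior × likelihood. Numerator for III: 0.35·0.356729 = 0.124855.
Normalizing constant: 0.26·0.120656 + 0.39·0.0337206 + 0.35·0.356729 = 0.169377.
P(III | observation) = 0.124855 / 0.169377 = 0.737144.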